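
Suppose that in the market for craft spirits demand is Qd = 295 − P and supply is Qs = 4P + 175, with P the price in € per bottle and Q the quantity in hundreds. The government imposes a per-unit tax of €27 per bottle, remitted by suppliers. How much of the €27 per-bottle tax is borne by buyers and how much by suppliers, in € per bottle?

Without the tax, 295 − P = 4P + 175 gives 5P = 120, so P* = €24 and Q* = 271.
With the tax collected from suppliers, supply shifts: Qs = 4(P − 27) + 175.
Solving gives Q = 249.4 with buyers paying €45.6 and suppliers receiving €18.6 (the €27 wedge).
Burden on buyers: €21.6; on suppliers: €5.4. (They sum to €27.)

Buyers bear €21.6 per bottle; suppliers bear €5.4 per bottle.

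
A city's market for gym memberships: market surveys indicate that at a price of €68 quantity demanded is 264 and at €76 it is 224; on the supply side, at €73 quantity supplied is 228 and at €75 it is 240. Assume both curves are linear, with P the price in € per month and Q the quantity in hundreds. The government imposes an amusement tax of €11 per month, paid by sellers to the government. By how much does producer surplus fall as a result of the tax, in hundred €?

Demand slope: (224 − 264)/(76 − 68) = -5, so Qd = 604 − 5P.
Supply slope: (240 − 228)/(75 − 73) = 6, so Qs = 6P − 210.
Before the tax: set 604 − 5P = 6P − 210 → P* = €74, Q* = 234.
With the tax collected from sellers, supply shifts: Qs = 6(P − 11) − 210.
New equilibrium: consumers pay €80, sellers receive €69, Q = 204. (Wedge: Pb − Ps = 11.)
ΔPS is the trapezoid between Q = 204 and Q = 234 of height €5: ½ · (234 + 204) · 5 = €1095.

Producer surplus falls by €1095 hundred.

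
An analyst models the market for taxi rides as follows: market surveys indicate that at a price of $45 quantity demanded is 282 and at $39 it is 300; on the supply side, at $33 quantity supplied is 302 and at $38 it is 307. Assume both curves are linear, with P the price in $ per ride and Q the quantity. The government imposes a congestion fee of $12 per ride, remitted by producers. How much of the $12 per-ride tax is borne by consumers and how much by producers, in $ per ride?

Demand slope: (300 − 282)/(39 − 45) = -3, so Qd = 417 − 3P.
Supply slope: (307 − 302)/(38 − 33) = 1, so Qs = P + 269.
Before the tax: set 417 − 3P = P + 269 → P* = $37, Q* = 306.
With the tax collected from producers, supply shifts: Qs = (P − 12) + 269.
Solving gives Q = 297 with consumers paying $40 and producers receiving $28 (the $12 wedge).
Burden on consumers: $3; on producers: $9. (They sum to $12.)

Consumers bear $3 per ride; producers bear $9 per ride.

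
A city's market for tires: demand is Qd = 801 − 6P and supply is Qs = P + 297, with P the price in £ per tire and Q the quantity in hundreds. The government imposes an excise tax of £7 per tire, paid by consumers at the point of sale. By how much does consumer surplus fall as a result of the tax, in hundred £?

Consumer surplus falls by £366 hundred.

Without the tax, 801 − 6P = P + 297 gives 7P = 504, so P* = £72 and Q* = 369.
With the tax collected from consumers, demand (in seller-price terms) shifts: Qd = 801 − 6(P + 7).
Solving gives Q = 363 with consumers paying £73 and sellers receiving £66 (the £7 wedge).
ΔCS is the trapezoid between Q = 363 and Q = 369 of height £1: ½ · (369 + 363) · 1 = £366.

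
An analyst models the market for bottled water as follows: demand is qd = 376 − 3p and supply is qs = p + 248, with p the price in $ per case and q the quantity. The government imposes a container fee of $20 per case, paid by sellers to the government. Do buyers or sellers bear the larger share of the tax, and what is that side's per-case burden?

Sellers bear the larger share: $15 per case.

Before the tax: set 376 − 3p = p + 248 → p* = $32, q* = 280.
With the tax collected from sellers, supply shifts: qs = (p − 20) + 248.
Solving gives q = 265 with buyers paying $37 and sellers receiving $17 (the $20 wedge).
Per-case burden: buyers $5, sellers $15.
Sellers take the larger share because supply is less price-elastic here (demand slope 3 vs supply slope 1).
The less price-elastic side of the market bears the larger share of a per-unit tax.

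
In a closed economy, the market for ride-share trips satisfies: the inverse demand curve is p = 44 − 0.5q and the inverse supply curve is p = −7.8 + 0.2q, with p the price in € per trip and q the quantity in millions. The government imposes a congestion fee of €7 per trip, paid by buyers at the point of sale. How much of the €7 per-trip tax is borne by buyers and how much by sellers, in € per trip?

Rewrite in direct form: qd = 88 − 2p and qs = 5p + 39.
Without the tax, 88 − 2p = 5p + 39 gives 7p = 49, so p* = €7 and q* = 74.
With the tax collected from buyers, demand (in seller-price terms) shifts: qd = 88 − 2(p + 7).
New equilibrium: buyers pay €12, sellers receive €5, q = 64. (Wedge: pb − ps = 7.)
Burden on buyers: €5; on sellers: €2. (They sum to €7.)
The less price-elastic side of the market bears the larger share of a per-unit tax.

Buyers bear €5 per trip; sellers bear €2 per trip.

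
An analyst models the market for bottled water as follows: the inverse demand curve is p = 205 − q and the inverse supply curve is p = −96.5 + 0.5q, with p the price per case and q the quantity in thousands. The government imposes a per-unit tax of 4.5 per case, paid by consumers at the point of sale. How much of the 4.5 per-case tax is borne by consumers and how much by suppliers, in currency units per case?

Rewrite in direct form: qd = 205 − p and qs = 2p + 193.
Before the tax: set 205 − p = 2p + 193 → p* = 4, q* = 201.
With the tax collected from consumers, demand (in seller-price terms) shifts: qd = 205 − (p + 4.5).
New equilibrium: consumers pay 7, suppliers receive 2.5, q = 198. (Wedge: pb − ps = 4.5.)
Burden on consumers: 3; on suppliers: 1.5. (They sum to 4.5.)
The less price-elastic side of the market bears the larger share of a per-unit tax.

Consumers bear 3 per case; suppliers bear 1.5 per case.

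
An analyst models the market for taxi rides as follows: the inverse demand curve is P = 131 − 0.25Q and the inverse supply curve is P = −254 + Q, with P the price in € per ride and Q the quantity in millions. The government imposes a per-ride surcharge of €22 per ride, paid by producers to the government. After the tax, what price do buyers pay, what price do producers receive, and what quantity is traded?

Inverting to Q(P) form: Qd = 524 − 4P; Qs = P + 254.
Before the tax: set 524 − 4P = P + 254 → P* = €54, Q* = 308.
With the tax collected from producers, supply shifts: Qs = (P − 22) + 254.
Solving gives Q = 290.4 with buyers paying €58.4 and producers receiving €36.4 (the €22 wedge).
The less price-elastic side of the market bears the larger share of a per-unit tax.

Buyers pay €58.4; producers receive €36.4; quantity = 290.4.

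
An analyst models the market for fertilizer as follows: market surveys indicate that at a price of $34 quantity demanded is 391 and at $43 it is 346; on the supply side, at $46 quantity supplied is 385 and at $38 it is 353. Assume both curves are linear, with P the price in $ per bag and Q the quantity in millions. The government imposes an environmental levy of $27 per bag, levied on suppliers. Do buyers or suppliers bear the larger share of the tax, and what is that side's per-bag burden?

Suppliers bear the larger share: $15 per bag.

Demand slope: (346 − 391)/(43 − 34) = -5, so Qd = 561 − 5P.
Supply slope: (353 − 385)/(38 − 46) = 4, so Qs = 4P + 201.
Before the tax: set 561 − 5P = 4P + 201 → P* = $40, Q* = 361.
With the tax collected from suppliers, supply shifts: Qs = 4(P − 27) + 201.
Solving gives Q = 301 with buyers paying $52 and suppliers receiving $25 (the $27 wedge).
Per-bag burden: buyers $12, suppliers $15.
Suppliers take the larger share because supply is less price-elastic here (demand slope 5 vs supply slope 4).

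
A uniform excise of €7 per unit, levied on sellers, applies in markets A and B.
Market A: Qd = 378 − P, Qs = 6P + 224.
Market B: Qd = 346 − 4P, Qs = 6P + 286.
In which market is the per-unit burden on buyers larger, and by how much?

Market A, by €1.8.

Market A: pre-tax P* = €22, Q* = 356; post-tax Q = 350; per-unit burden on buyers = €6.
Market B: pre-tax P* = €6, Q* = 322; post-tax Q = 305.2; per-unit burden on buyers = €4.2.
Difference: €6 vs €4.2 → market A is larger by €1.8.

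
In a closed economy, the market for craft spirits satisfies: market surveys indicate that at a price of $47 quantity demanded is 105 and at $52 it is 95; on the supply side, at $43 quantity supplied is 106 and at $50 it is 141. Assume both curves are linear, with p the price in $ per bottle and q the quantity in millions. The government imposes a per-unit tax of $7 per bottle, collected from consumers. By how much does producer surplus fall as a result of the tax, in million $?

Producer surplus falls by $212 million.

Demand slope: (95 − 105)/(52 − 47) = -2, so qd = 199 − 2p.
Supply slope: (141 − 106)/(50 − 43) = 5, so qs = 5p − 109.
Before the tax: set 199 − 2p = 5p − 109 → p* = $44, q* = 111.
With the tax collected from consumers, demand (in seller-price terms) shifts: qd = 199 − 2(p + 7).
New equilibrium: consumers pay $49, sellers receive $42, q = 101. (Wedge: pb − ps = 7.)
ΔPS is the trapezoid between Q = 101 and Q = 111 of height $2: ½ · (111 + 101) · 2 = $212.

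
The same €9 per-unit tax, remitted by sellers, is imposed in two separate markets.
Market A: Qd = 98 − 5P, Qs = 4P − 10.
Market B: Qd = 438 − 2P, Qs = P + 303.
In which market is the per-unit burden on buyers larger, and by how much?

Market A: pre-tax P* = €12, Q* = 38; post-tax Q = 18; per-unit burden on buyers = €4.
Market B: pre-tax P* = €45, Q* = 348; post-tax Q = 342; per-unit burden on buyers = €3.
Difference: €4 vs €3 → market A is larger by €1.

Market A, by €1.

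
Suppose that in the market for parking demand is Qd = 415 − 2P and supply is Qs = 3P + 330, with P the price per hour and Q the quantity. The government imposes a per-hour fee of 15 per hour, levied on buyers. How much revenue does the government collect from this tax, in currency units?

Before the tax: set 415 − 2P = 3P + 330 → P* = 17, Q* = 381.
With the tax collected from buyers, demand (in seller-price terms) shifts: Qd = 415 − 2(P + 15).
New equilibrium: buyers pay 26, producers receive 11, Q = 363. (Wedge: Pb − Ps = 15.)
Revenue = t · Q = 15 · 363 = 5445.

Tax revenue = 5445.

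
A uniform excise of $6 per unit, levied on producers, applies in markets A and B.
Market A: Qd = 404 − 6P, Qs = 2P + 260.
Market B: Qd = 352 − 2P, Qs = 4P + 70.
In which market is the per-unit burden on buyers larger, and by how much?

Market A: pre-tax P* = $18, Q* = 296; post-tax Q = 287; per-unit burden on buyers = $1.5.
Market B: pre-tax P* = $47, Q* = 258; post-tax Q = 250; per-unit burden on buyers = $4.
Difference: $1.5 vs $4 → market B is larger by $2.5.

Market B, by $2.5.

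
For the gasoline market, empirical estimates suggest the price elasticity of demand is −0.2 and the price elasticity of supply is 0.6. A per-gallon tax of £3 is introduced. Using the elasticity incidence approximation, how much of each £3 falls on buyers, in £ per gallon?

Incidence ratio: buyers' share ≈ εs / (εs + |εd|) = 0.6 / (0.6 + 0.2) = 0.75.
So buyers bear ≈ 0.75 × £3 = £2.25; producers bear £0.75.

Buyers bear ≈ £2.25 per gallon.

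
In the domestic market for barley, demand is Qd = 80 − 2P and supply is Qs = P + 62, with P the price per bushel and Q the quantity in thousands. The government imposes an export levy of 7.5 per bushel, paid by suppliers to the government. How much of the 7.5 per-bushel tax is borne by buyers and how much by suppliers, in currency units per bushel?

Buyers bear 2.5 per bushel; suppliers bear 5 per bushel.

Without the tax, 80 − 2P = P + 62 gives 3P = 18, so P* = 6 and Q* = 68.
With the tax collected from suppliers, supply shifts: Qs = (P − 7.5) + 62.
New equilibrium: buyers pay 8.5, suppliers receive 1, Q = 63. (Wedge: Pb − Ps = 7.5.)
Burden on buyers: 2.5; on suppliers: 5. (They sum to 7.5.)
The less price-elastic side of the market bears the larger share of a per-unit tax.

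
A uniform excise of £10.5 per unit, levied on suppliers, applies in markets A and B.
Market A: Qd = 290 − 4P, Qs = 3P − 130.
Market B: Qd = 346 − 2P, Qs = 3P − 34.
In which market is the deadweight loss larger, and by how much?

Market A: pre-tax P* = £60, Q* = 50; post-tax Q = 32; deadweight loss = £94.5.
Market B: pre-tax P* = £76, Q* = 194; post-tax Q = 181.4; deadweight loss = £66.15.
Difference: £94.5 vs £66.15 → market A is larger by £28.35.

Market A, by £28.35.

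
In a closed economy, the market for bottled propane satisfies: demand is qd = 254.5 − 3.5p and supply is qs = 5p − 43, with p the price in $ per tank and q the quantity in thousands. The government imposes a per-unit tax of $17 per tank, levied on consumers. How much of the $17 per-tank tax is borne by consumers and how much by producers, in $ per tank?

Before the tax: set 254.5 − 3.5p = 5p − 43 → p* = $35, q* = 132.
With the tax collected from consumers, demand (in seller-price terms) shifts: qd = 254.5 − 3.5(p + 17).
New equilibrium: consumers pay $45, producers receive $28, q = 97. (Wedge: pb − ps = 17.)
Burden on consumers: $10; on producers: $7. (They sum to $17.)
The less price-elastic side of the market bears the larger share of a per-unit tax.

Consumers bear $10 per tank; producers bear $7 per tank.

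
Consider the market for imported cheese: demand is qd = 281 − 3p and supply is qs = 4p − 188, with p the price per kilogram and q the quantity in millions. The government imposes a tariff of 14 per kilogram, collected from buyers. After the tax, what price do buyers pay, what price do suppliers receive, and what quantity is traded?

Buyers pay 75; suppliers receive 61; quantity = 56.

Before the tax: set 281 − 3p = 4p − 188 → p* = 67, q* = 80.
With the tax collected from buyers, demand (in seller-price terms) shifts: qd = 281 − 3(p + 14).
New equilibrium: buyers pay 75, suppliers receive 61, q = 56. (Wedge: pb − ps = 14.)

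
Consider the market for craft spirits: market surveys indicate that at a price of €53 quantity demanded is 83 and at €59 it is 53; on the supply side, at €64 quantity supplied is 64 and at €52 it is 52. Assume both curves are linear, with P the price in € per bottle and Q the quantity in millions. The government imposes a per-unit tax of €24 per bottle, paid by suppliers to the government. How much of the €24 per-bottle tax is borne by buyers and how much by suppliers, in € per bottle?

Buyers bear €4 per bottle; suppliers bear €20 per bottle.

Demand slope: (53 − 83)/(59 − 53) = -5, so Qd = 348 − 5P.
Supply slope: (52 − 64)/(52 − 64) = 1, so Qs = P.
Without the tax, 348 − 5P = P gives 6P = 348, so P* = €58 and Q* = 58.
With the tax collected from suppliers, supply shifts: Qs = (P − 24).
New equilibrium: buyers pay €62, suppliers receive €38, Q = 38. (Wedge: Pb − Ps = 24.)
Burden on buyers: €4; on suppliers: €20. (They sum to €24.)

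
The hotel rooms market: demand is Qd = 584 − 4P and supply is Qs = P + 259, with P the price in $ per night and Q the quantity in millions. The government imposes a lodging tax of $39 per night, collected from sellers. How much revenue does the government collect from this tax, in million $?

Without the tax, 584 − 4P = P + 259 gives 5P = 325, so P* = $65 and Q* = 324.
With the tax collected from sellers, supply shifts: Qs = (P − 39) + 259.
Solving gives Q = 292.8 with consumers paying $72.8 and sellers receiving $33.8 (the $39 wedge).
Revenue = t · Q = 39 · 292.8 = $11419.2.

Tax revenue = $11419.2 million.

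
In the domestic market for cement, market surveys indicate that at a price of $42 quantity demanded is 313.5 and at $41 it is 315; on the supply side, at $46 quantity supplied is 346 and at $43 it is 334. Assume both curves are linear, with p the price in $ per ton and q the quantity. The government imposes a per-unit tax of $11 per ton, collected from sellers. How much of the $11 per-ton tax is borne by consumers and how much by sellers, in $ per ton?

Demand slope: (315 − 313.5)/(41 − 42) = -1.5, so qd = 376.5 − 1.5p.
Supply slope: (334 − 346)/(43 − 46) = 4, so qs = 4p + 162.
Without the tax, 376.5 − 1.5p = 4p + 162 gives 5.5p = 214.5, so p* = $39 and q* = 318.
With the tax collected from sellers, supply shifts: qs = 4(p − 11) + 162.
Solving gives q = 306 with consumers paying $47 and sellers receiving $36 (the $11 wedge).
Burden on consumers: $8; on sellers: $3. (They sum to $11.)
The less price-elastic side of the market bears the larger share of a per-unit tax.

Consumers bear $8 per ton; sellers bear $3 per ton.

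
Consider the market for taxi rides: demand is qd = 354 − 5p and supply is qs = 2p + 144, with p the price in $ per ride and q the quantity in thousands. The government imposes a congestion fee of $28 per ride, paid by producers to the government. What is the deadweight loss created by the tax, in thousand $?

Deadweight loss = $560 thousand.

Without the tax, 354 − 5p = 2p + 144 gives 7p = 210, so p* = $30 and q* = 204.
With the tax collected from producers, supply shifts: qs = 2(p − 28) + 144.
Solving gives q = 164 with consumers paying $38 and producers receiving $10 (the $28 wedge).
Quantity falls by |ΔQ| = |204 − 164| = 40.
DWL = ½ · t · |ΔQ| = ½ · 28 · 40 = $560.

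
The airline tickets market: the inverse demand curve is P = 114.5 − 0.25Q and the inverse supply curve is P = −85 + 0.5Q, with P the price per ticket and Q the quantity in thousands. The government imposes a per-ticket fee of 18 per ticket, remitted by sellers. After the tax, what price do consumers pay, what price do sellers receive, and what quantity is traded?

Consumers pay 54; sellers receive 36; quantity = 242.

Inverting to Q(P) form: Qd = 458 − 4P; Qs = 2P + 170.
Before the tax: set 458 − 4P = 2P + 170 → P* = 48, Q* = 266.
With the tax collected from sellers, supply shifts: Qs = 2(P − 18) + 170.
Solving gives Q = 242 with consumers paying 54 and sellers receiving 36 (the 18 wedge).
The less price-elastic side of the market bears the larger share of a per-unit tax.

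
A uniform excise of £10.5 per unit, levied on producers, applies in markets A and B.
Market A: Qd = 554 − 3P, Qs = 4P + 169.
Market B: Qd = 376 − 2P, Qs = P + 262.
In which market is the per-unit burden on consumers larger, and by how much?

Market A: pre-tax P* = £55, Q* = 389; post-tax Q = 371; per-unit burden on consumers = £6.
Market B: pre-tax P* = £38, Q* = 300; post-tax Q = 293; per-unit burden on consumers = £3.5.
Difference: £6 vs £3.5 → market A is larger by £2.5.

Market A, by £2.5.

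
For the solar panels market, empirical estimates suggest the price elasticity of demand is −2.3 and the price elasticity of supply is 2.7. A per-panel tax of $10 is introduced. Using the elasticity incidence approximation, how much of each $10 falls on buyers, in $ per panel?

Incidence ratio: buyers' share ≈ εs / (εs + |εd|) = 2.7 / (2.7 + 2.3) = 0.54.
So buyers bear ≈ 0.54 × $10 = $5.4; sellers bear $4.6.

Buyers bear ≈ $5.4 per panel.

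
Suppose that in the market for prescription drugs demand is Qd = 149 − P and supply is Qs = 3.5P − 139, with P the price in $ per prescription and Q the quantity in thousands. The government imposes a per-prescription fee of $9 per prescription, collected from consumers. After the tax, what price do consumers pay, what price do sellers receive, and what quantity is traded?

Before the tax: set 149 − P = 3.5P − 139 → P* = $64, Q* = 85.
With the tax collected from consumers, demand (in seller-price terms) shifts: Qd = 149 − (P + 9).
New equilibrium: consumers pay $71, sellers receive $62, Q = 78. (Wedge: Pb − Ps = 9.)
The less price-elastic side of the market bears the larger share of a per-unit tax.

Consumers pay $71; sellers receive $62; quantity = 78.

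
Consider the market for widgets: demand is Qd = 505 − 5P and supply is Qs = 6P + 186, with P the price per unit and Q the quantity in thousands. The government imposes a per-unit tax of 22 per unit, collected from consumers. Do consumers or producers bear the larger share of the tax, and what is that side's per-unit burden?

Before the tax: set 505 − 5P = 6P + 186 → P* = 29, Q* = 360.
With the tax collected from consumers, demand (in seller-price terms) shifts: Qd = 505 − 5(P + 22).
New equilibrium: consumers pay 41, producers receive 19, Q = 300. (Wedge: Pb − Ps = 22.)
Per-unit burden: consumers 12, producers 10.
Consumers take the larger share because demand is less price-elastic here (demand slope 5 vs supply slope 6).
The less price-elastic side of the market bears the larger share of a per-unit tax.

Consumers bear the larger share: 12 per unit.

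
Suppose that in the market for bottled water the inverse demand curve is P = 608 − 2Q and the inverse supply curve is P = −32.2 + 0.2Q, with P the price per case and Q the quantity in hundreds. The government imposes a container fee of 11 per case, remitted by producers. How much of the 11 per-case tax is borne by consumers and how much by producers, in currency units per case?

Consumers bear 10 per case; producers bear 1 per case.

Inverting to Q(P) form: Qd = 304 − 0.5P; Qs = 5P + 161.
Before the tax: set 304 − 0.5P = 5P + 161 → P* = 26, Q* = 291.
With the tax collected from producers, supply shifts: Qs = 5(P − 11) + 161.
Solving gives Q = 286 with consumers paying 36 and producers receiving 25 (the 11 wedge).
Burden on consumers: 10; on producers: 1. (They sum to 11.)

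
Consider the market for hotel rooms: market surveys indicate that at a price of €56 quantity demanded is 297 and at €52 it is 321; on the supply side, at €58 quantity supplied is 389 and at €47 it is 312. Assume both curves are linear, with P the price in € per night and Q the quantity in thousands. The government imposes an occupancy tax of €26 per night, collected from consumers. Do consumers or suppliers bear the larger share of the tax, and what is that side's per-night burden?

Consumers bear the larger share: €14 per night.

Demand slope: (321 − 297)/(52 − 56) = -6, so Qd = 633 − 6P.
Supply slope: (312 − 389)/(47 − 58) = 7, so Qs = 7P − 17.
Without the tax, 633 − 6P = 7P − 17 gives 13P = 650, so P* = €50 and Q* = 333.
With the tax collected from consumers, demand (in seller-price terms) shifts: Qd = 633 − 6(P + 26).
New equilibrium: consumers pay €64, suppliers receive €38, Q = 249. (Wedge: Pb − Ps = 26.)
Per-night burden: consumers €14, suppliers €12.
Consumers take the larger share because demand is less price-elastic here (demand slope 6 vs supply slope 7).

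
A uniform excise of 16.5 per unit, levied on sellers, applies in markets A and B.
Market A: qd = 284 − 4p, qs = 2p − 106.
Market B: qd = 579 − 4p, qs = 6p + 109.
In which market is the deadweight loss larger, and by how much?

Market B, by 145.2.

Market A: pre-tax p* = 65, q* = 24; post-tax q = 2; deadweight loss = 181.5.
Market B: pre-tax p* = 47, q* = 391; post-tax q = 351.4; deadweight loss = 326.7.
Difference: 181.5 vs 326.7 → market B is larger by 145.2.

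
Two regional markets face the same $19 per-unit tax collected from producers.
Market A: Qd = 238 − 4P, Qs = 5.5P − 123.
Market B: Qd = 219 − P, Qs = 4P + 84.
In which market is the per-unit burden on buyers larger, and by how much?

Market B, by $4.2.

Market A: pre-tax P* = $38, Q* = 86; post-tax Q = 42; per-unit burden on buyers = $11.
Market B: pre-tax P* = $27, Q* = 192; post-tax Q = 176.8; per-unit burden on buyers = $15.2.
Difference: $11 vs $15.2 → market B is larger by $4.2.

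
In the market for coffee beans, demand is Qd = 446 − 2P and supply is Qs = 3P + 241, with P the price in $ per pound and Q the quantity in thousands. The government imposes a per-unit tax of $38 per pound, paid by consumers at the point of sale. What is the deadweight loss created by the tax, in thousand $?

Deadweight loss = $866.4 thousand.

Before the tax: set 446 − 2P = 3P + 241 → P* = $41, Q* = 364.
With the tax collected from consumers, demand (in seller-price terms) shifts: Qd = 446 − 2(P + 38).
New equilibrium: consumers pay $63.8, suppliers receive $25.8, Q = 318.4. (Wedge: Pb − Ps = 38.)
Quantity falls by |ΔQ| = |364 − 318.4| = 45.6.
DWL = ½ · t · |ΔQ| = ½ · 38 · 45.6 = $866.4.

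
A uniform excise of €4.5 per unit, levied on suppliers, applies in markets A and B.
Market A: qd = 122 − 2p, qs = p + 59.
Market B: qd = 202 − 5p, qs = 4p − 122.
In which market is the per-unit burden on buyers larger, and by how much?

Market B, by €0.5.

Market A: pre-tax p* = €21, q* = 80; post-tax q = 77; per-unit burden on buyers = €1.5.
Market B: pre-tax p* = €36, q* = 22; post-tax q = 12; per-unit burden on buyers = €2.
Difference: €1.5 vs €2 → market B is larger by €0.5.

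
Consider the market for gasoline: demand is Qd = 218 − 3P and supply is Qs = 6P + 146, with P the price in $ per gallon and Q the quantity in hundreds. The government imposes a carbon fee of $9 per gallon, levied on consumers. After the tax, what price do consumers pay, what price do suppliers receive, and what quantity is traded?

Before the tax: set 218 − 3P = 6P + 146 → P* = $8, Q* = 194.
With the tax collected from consumers, demand (in seller-price terms) shifts: Qd = 218 − 3(P + 9).
Solving gives Q = 176 with consumers paying $14 and suppliers receiving $5 (the $9 wedge).
The less price-elastic side of the market bears the larger share of a per-unit tax.

Consumers pay $14; suppliers receive $5; quantity = 176.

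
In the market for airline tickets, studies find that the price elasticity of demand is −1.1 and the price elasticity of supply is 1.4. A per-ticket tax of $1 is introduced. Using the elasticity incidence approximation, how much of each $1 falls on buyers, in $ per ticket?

Incidence ratio: buyers' share ≈ εs / (εs + |εd|) = 1.4 / (1.4 + 1.1) = 0.56.
So buyers bear ≈ 0.56 × $1 = $0.56; sellers bear $0.44.

Buyers bear ≈ $0.56 per ticket.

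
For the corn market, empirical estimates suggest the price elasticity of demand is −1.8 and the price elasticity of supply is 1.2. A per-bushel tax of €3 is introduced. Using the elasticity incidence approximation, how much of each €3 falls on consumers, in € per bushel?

Consumers bear ≈ €1.2 per bushel.

Incidence ratio: consumers' share ≈ εs / (εs + |εd|) = 1.2 / (1.2 + 1.8) = 0.4.
So consumers bear ≈ 0.4 × €3 = €1.2; sellers bear €1.8.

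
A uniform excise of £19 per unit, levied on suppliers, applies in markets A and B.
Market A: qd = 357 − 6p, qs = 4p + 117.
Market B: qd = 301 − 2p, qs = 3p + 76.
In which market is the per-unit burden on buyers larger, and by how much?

Market B, by £3.8.

Market A: pre-tax p* = £24, q* = 213; post-tax q = 167.4; per-unit burden on buyers = £7.6.
Market B: pre-tax p* = £45, q* = 211; post-tax q = 188.2; per-unit burden on buyers = £11.4.
Difference: £7.6 vs £11.4 → market B is larger by £3.8.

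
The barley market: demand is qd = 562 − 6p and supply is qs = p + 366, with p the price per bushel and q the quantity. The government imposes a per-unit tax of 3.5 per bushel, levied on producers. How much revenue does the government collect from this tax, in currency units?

Tax revenue = 1368.5.

Before the tax: set 562 − 6p = p + 366 → p* = 28, q* = 394.
With the tax collected from producers, supply shifts: qs = (p − 3.5) + 366.
Solving gives q = 391 with buyers paying 28.5 and producers receiving 25 (the 3.5 wedge).
Revenue = t · Q = 3.5 · 391 = 1368.5.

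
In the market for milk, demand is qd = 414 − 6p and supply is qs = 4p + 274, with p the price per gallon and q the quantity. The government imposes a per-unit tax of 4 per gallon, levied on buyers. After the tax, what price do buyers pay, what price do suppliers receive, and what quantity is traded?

Buyers pay 15.6; suppliers receive 11.6; quantity = 320.4.

Before the tax: set 414 − 6p = 4p + 274 → p* = 14, q* = 330.
With the tax collected from buyers, demand (in seller-price terms) shifts: qd = 414 − 6(p + 4).
New equilibrium: buyers pay 15.6, suppliers receive 11.6, q = 320.4. (Wedge: pb − ps = 4.)
The less price-elastic side of the market bears the larger share of a per-unit tax.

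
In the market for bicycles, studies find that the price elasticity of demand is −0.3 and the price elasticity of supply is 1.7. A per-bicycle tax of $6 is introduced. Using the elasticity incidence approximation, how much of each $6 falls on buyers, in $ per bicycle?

Incidence ratio: buyers' share ≈ εs / (εs + |εd|) = 1.7 / (1.7 + 0.3) = 0.85.
So buyers bear ≈ 0.85 × $6 = $5.1; suppliers bear $0.9.

Buyers bear ≈ $5.1 per bicycle.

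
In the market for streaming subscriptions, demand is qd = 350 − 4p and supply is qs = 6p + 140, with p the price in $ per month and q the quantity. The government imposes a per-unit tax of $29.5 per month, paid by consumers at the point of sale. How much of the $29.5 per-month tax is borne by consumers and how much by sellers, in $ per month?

Without the tax, 350 − 4p = 6p + 140 gives 10p = 210, so p* = $21 and q* = 266.
With the tax collected from consumers, demand (in seller-price terms) shifts: qd = 350 − 4(p + 29.5).
Solving gives q = 195.2 with consumers paying $38.7 and sellers receiving $9.2 (the $29.5 wedge).
Burden on consumers: $17.7; on sellers: $11.8. (They sum to $29.5.)

Consumers bear $17.7 per month; sellers bear $11.8 per month.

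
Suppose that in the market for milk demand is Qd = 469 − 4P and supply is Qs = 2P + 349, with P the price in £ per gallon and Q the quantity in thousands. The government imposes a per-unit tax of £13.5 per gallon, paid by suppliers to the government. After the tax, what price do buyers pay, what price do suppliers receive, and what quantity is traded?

Before the tax: set 469 − 4P = 2P + 349 → P* = £20, Q* = 389.
With the tax collected from suppliers, supply shifts: Qs = 2(P − 13.5) + 349.
Solving gives Q = 371 with buyers paying £24.5 and suppliers receiving £11 (the £13.5 wedge).
The less price-elastic side of the market bears the larger share of a per-unit tax.

Buyers pay £24.5; suppliers receive £11; quantity = 371.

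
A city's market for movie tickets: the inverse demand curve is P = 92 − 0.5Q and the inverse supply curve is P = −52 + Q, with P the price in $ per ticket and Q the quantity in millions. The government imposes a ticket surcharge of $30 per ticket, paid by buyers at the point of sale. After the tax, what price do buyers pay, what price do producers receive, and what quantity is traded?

Buyers pay $54; producers receive $24; quantity = 76.

Rewrite in direct form: Qd = 184 − 2P and Qs = P + 52.
Without the tax, 184 − 2P = P + 52 gives 3P = 132, so P* = $44 and Q* = 96.
With the tax collected from buyers, demand (in seller-price terms) shifts: Qd = 184 − 2(P + 30).
Solving gives Q = 76 with buyers paying $54 and producers receiving $24 (the $30 wedge).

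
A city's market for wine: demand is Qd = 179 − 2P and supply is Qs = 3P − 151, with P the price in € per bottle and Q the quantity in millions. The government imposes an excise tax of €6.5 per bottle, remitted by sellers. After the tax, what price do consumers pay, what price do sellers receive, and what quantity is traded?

Without the tax, 179 − 2P = 3P − 151 gives 5P = 330, so P* = €66 and Q* = 47.
With the tax collected from sellers, supply shifts: Qs = 3(P − 6.5) − 151.
Solving gives Q = 39.2 with consumers paying €69.9 and sellers receiving €63.4 (the €6.5 wedge).

Consumers pay €69.9; sellers receive €63.4; quantity = 39.2.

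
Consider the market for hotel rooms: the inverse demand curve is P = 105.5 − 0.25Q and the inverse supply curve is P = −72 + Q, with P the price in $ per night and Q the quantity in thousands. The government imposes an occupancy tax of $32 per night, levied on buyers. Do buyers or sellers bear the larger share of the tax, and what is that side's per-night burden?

Sellers bear the larger share: $25.6 per night.

Rewrite in direct form: Qd = 422 − 4P and Qs = P + 72.
Without the tax, 422 − 4P = P + 72 gives 5P = 350, so P* = $70 and Q* = 142.
With the tax collected from buyers, demand (in seller-price terms) shifts: Qd = 422 − 4(P + 32).
New equilibrium: buyers pay $76.4, sellers receive $44.4, Q = 116.4. (Wedge: Pb − Ps = 32.)
Per-night burden: buyers $6.4, sellers $25.6.
Sellers take the larger share because supply is less price-elastic here (demand slope 4 vs supply slope 1).
The less price-elastic side of the market bears the larger share of a per-unit tax.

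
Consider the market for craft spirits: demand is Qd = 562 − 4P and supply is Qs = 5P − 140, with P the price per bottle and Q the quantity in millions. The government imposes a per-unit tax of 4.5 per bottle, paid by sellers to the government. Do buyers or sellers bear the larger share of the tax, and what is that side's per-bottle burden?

Before the tax: set 562 − 4P = 5P − 140 → P* = 78, Q* = 250.
With the tax collected from sellers, supply shifts: Qs = 5(P − 4.5) − 140.
New equilibrium: buyers pay 80.5, sellers receive 76, Q = 240. (Wedge: Pb − Ps = 4.5.)
Per-bottle burden: buyers 2.5, sellers 2.
Buyers take the larger share because demand is less price-elastic here (demand slope 4 vs supply slope 5).

Buyers bear the larger share: 2.5 per bottle.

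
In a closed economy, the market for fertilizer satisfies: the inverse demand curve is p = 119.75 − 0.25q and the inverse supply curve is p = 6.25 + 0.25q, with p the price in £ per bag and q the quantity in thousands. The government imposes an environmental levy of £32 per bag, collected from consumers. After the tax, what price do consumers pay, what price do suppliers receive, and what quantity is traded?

Consumers pay £79; suppliers receive £47; quantity = 163.

Inverting to q(p) form: qd = 479 − 4p; qs = 4p − 25.
Without the tax, 479 − 4p = 4p − 25 gives 8p = 504, so p* = £63 and q* = 227.
With the tax collected from consumers, demand (in seller-price terms) shifts: qd = 479 − 4(p + 32).
New equilibrium: consumers pay £79, suppliers receive £47, q = 163. (Wedge: pb − ps = 32.)
The less price-elastic side of the market bears the larger share of a per-unit tax.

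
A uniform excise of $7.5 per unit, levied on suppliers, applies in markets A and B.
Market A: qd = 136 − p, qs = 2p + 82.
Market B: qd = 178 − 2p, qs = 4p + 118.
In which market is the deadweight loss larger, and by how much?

Market B, by $18.75.

Market A: pre-tax p* = $18, q* = 118; post-tax q = 113; deadweight loss = $18.75.
Market B: pre-tax p* = $10, q* = 158; post-tax q = 148; deadweight loss = $37.5.
Difference: $18.75 vs $37.5 → market B is larger by $18.75.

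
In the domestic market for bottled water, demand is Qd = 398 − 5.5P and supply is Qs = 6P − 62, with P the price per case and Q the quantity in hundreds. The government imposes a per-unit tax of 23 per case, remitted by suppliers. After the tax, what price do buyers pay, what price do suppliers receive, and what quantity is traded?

Without the tax, 398 − 5.5P = 6P − 62 gives 11.5P = 460, so P* = 40 and Q* = 178.
With the tax collected from suppliers, supply shifts: Qs = 6(P − 23) − 62.
New equilibrium: buyers pay 52, suppliers receive 29, Q = 112. (Wedge: Pb − Ps = 23.)

Buyers pay 52; suppliers receive 29; quantity = 112.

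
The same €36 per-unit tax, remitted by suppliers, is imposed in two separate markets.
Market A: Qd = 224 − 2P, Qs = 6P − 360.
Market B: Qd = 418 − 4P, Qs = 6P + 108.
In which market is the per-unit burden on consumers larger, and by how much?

Market A, by €5.4.

Market A: pre-tax P* = €73, Q* = 78; post-tax Q = 24; per-unit burden on consumers = €27.
Market B: pre-tax P* = €31, Q* = 294; post-tax Q = 207.6; per-unit burden on consumers = €21.6.
Difference: €27 vs €21.6 → market A is larger by €5.4.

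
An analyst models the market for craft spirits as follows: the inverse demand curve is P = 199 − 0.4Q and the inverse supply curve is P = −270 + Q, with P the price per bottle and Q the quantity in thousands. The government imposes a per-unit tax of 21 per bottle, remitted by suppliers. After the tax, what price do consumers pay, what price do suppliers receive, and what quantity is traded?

Consumers pay 71; suppliers receive 50; quantity = 320.

Inverting to Q(P) form: Qd = 497.5 − 2.5P; Qs = P + 270.
Before the tax: set 497.5 − 2.5P = P + 270 → P* = 65, Q* = 335.
With the tax collected from suppliers, supply shifts: Qs = (P − 21) + 270.
Solving gives Q = 320 with consumers paying 71 and suppliers receiving 50 (the 21 wedge).
The less price-elastic side of the market bears the larger share of a per-unit tax.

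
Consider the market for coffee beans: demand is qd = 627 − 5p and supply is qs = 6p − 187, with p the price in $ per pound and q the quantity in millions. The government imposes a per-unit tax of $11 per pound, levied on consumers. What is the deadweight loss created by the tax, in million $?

Before the tax: set 627 − 5p = 6p − 187 → p* = $74, q* = 257.
With the tax collected from consumers, demand (in seller-price terms) shifts: qd = 627 − 5(p + 11).
Solving gives q = 227 with consumers paying $80 and sellers receiving $69 (the $11 wedge).
Quantity falls by |ΔQ| = |257 − 227| = 30.
DWL = ½ · t · |ΔQ| = ½ · 11 · 30 = $165.

Deadweight loss = $165 million.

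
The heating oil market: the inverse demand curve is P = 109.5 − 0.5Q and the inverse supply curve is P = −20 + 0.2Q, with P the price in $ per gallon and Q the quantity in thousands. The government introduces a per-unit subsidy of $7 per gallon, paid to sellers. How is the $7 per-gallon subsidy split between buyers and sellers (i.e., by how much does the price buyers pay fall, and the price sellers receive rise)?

Buyers gain $5 per gallon; sellers gain $2 per gallon.

Inverting to Q(P) form: Qd = 219 − 2P; Qs = 5P + 100.
Without the subsidy, 219 − 2P = 5P + 100 gives 7P = 119, so P* = $17 and Q* = 185.
With a per-unit subsidy paid to sellers, each receives P + 7 per unit sold, so supply becomes Qs = 5(P + 7) + 100.
Solving gives Q = 195 with buyers paying $12 and sellers receiving $19 (the $7 wedge).
Gain to buyers: $5; to sellers: $2. (They sum to $7.)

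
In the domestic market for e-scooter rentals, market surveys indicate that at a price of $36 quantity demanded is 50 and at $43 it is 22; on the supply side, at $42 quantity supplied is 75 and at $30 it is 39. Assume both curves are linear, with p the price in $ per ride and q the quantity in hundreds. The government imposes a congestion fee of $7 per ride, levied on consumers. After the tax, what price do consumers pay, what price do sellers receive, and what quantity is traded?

Demand slope: (22 − 50)/(43 − 36) = -4, so qd = 194 − 4p.
Supply slope: (39 − 75)/(30 − 42) = 3, so qs = 3p − 51.
Before the tax: set 194 − 4p = 3p − 51 → p* = $35, q* = 54.
With the tax collected from consumers, demand (in seller-price terms) shifts: qd = 194 − 4(p + 7).
New equilibrium: consumers pay $38, sellers receive $31, q = 42. (Wedge: pb − ps = 7.)
The less price-elastic side of the market bears the larger share of a per-unit tax.

Consumers pay $38; sellers receive $31; quantity = 42.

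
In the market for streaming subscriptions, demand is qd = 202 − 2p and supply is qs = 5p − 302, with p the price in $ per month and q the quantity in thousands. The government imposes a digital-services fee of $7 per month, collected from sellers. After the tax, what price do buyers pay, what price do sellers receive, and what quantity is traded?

Buyers pay $77; sellers receive $70; quantity = 48.

Before the tax: set 202 − 2p = 5p − 302 → p* = $72, q* = 58.
With the tax collected from sellers, supply shifts: qs = 5(p − 7) − 302.
Solving gives q = 48 with buyers paying $77 and sellers receiving $70 (the $7 wedge).
The less price-elastic side of the market bears the larger share of a per-unit tax.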